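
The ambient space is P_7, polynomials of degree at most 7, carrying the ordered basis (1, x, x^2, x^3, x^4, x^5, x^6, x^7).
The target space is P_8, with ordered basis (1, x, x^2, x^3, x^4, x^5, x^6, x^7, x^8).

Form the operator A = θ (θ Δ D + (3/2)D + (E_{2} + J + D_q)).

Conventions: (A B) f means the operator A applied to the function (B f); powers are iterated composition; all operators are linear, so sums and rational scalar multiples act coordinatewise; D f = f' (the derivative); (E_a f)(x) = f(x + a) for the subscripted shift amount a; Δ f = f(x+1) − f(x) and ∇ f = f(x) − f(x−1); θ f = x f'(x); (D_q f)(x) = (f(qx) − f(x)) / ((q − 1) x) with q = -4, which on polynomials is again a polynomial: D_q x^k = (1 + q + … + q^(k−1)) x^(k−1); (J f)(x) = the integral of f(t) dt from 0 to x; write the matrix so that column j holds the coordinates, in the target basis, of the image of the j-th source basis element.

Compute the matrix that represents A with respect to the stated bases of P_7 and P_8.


image of 1: x
image of x: x^2 + x
image of x^2: x^3 + 2x^2 + 4x
image of x^3: x^4 + 3x^3 + 47x^2 + 18x
image of x^4: x^5 + 4x^4 - 111x^3 + 96x^2 + 44x
image of x^5: x^6 + 5x^5 + 890x^4 + 300x^3 + 280x^2 + 100x
image of x^6: x^7 + 6x^6 - 3990x^5 + 720x^4 + 1020x^3 + 720x^2 + 222x
image of x^7: x^8 + 7x^7 + 19809x^6 + 1470x^5 + 2800x^4 + 2940x^3 + 1764x^2 + 490x
each image's coordinates form column j of the matrix

the matrix is [[0, 0, 0, 0, 0, 0, 0, 0]; [1, 1, 4, 18, 44, 100, 222, 490]; [0, 1, 2, 47, 96, 280, 720, 1764]; [0, 0, 1, 3, -111, 300, 1020, 2940]; [0, 0, 0, 1, 4, 890, 720, 2800]; [0, 0, 0, 0, 1, 5, -3990, 1470]; [0, 0, 0, 0, 0, 1, 6, 19809]; [0, 0, 0, 0, 0, 0, 1, 7]; [0, 0, 0, 0, 0, 0, 0, 1]] (rows listed top to bottom)


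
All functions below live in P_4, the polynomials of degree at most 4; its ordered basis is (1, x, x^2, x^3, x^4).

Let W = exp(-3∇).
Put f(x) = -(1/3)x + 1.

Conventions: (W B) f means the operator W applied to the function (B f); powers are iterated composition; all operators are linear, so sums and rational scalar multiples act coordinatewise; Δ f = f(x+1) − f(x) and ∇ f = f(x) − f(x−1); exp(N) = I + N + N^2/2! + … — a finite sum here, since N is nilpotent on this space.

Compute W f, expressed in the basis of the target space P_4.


order-1 term: 1
the series for exp(-3∇) f terminates at order 1
exp(-3∇) f = -(1/3)x + 2

the image equals g(x) = -(1/3)x + 2


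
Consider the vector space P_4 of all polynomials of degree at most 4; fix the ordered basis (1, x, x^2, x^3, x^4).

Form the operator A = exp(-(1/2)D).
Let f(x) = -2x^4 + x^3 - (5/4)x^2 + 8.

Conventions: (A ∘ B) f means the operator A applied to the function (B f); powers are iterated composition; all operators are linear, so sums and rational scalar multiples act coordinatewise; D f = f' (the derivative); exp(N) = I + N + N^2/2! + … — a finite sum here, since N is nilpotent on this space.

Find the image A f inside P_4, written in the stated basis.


the image equals g(x) = -2x^4 + 5x^3 - (23/4)x^2 + 3x + 119/16

order-1 term: 4x^3 - (3/2)x^2 + (5/4)x
order-2 term: -3x^2 + (3/4)x - 5/16
order-3 term: x - 1/8
order-4 term: -1/8
the series for exp(-(1/2)D) f terminates at order 4
exp(-(1/2)D) f = -2x^4 + 5x^3 - (23/4)x^2 + 3x + 119/16


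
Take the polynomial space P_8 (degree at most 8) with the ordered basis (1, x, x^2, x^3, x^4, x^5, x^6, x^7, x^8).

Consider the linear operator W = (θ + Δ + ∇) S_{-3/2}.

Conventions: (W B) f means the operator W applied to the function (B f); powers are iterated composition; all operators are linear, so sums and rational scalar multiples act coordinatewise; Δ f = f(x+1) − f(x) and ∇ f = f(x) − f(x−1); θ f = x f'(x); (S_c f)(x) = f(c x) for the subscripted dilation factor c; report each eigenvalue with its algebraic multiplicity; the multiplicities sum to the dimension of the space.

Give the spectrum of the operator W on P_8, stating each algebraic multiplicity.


image of 1: 0
image of x: -(3/2)x - 3
image of x^2: (9/2)x^2 + 9x
image of x^3: -(81/8)x^3 - (81/4)x^2 - 27/4
image of x^4: (81/4)x^4 + (81/2)x^3 + (81/2)x
image of x^5: -(1215/32)x^5 - (1215/16)x^4 - (1215/8)x^2 - 243/16
image of x^6: (2187/32)x^6 + (2187/16)x^5 + (3645/8)x^3 + (2187/16)x
image of x^7: -(15309/128)x^7 - (15309/64)x^6 - (76545/64)x^4 - (45927/64)x^2 - 2187/64
image of x^8: (6561/32)x^8 + (6561/16)x^7 + (45927/16)x^5 + (45927/16)x^3 + (6561/16)x
the matrix is upper triangular; its diagonal is (0, -3/2, 9/2, -81/8, 81/4, -1215/32, 2187/32, -15309/128, 6561/32)
for a triangular matrix the eigenvalues are the diagonal entries, with algebraic multiplicity their repetition count

λ = -15309/128 (multiplicity 1), λ = -1215/32 (multiplicity 1), λ = -81/8 (multiplicity 1), λ = -3/2 (multiplicity 1), λ = 0 (multiplicity 1), λ = 9/2 (multiplicity 1), λ = 81/4 (multiplicity 1), λ = 2187/32 (multiplicity 1), λ = 6561/32 (multiplicity 1)


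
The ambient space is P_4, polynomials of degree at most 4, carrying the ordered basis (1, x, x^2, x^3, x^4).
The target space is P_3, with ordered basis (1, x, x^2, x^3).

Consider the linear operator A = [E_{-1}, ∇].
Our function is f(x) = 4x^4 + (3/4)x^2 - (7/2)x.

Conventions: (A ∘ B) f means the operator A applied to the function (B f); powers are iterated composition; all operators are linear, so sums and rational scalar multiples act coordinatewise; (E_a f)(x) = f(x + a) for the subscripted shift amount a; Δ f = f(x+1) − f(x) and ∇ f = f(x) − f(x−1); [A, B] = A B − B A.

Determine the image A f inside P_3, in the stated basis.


g(x) = 0

∇ f = 16x^3 - 24x^2 + (35/2)x - 33/4
E_{-1} ∇ f = 16x^3 - 72x^2 + (227/2)x - 263/4
E_{-1} f = 4x^4 - 16x^3 + (99/4)x^2 - 21x + 33/4
∇ E_{-1} f = 16x^3 - 72x^2 + (227/2)x - 263/4
[E_{-1}, ∇] f = 0


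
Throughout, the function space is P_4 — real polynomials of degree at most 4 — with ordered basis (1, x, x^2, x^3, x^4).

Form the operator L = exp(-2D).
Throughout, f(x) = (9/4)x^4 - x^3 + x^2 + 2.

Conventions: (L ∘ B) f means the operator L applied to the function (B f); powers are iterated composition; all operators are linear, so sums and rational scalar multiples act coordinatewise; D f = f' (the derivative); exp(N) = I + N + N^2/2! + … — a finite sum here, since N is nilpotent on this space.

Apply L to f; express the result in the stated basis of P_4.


order-1 term: -18x^3 + 6x^2 - 4x
order-2 term: 54x^2 - 12x + 4
order-3 term: -72x + 8
order-4 term: 36
the series for exp(-2D) f terminates at order 4
exp(-2D) f = (9/4)x^4 - 19x^3 + 61x^2 - 88x + 50

the image equals g(x) = (9/4)x^4 - 19x^3 + 61x^2 - 88x + 50


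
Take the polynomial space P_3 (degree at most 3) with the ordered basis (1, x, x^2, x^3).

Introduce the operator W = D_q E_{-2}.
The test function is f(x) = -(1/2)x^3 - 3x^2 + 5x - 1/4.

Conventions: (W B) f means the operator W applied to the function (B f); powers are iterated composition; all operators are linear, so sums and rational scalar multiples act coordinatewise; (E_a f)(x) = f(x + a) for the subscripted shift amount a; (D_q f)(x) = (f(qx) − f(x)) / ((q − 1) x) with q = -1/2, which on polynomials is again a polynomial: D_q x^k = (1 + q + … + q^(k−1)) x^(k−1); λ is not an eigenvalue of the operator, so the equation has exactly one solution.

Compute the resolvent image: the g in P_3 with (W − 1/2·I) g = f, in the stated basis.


write g with unknown coordinates in the stated basis and equate coefficients in (W − 1/2·I) g = f
solving from the highest basis element down gives g = x^3 + (15/2)x^2 - (17/2)x - 105/2
check: W g = (3/4)x^2 + (3/4)x - 53/2
so W g − 1/2·g = -(1/2)x^3 - 3x^2 + 5x - 1/4 = f ✓

g(x) = x^3 + (15/2)x^2 - (17/2)x - 105/2


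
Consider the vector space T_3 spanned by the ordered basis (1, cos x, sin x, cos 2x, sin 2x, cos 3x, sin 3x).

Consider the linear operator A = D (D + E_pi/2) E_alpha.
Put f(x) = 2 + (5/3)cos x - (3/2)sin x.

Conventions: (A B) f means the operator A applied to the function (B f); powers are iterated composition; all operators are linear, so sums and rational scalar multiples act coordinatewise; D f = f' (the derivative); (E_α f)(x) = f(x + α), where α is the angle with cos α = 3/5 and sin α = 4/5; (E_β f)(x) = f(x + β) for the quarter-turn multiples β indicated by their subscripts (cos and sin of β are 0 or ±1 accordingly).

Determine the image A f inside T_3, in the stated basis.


E_alpha f = 2 - (1/5)cos x - (67/30)sin x
D E_alpha f = -(67/30)cos x + (1/5)sin x
E_pi/2 E_alpha f = 2 - (67/30)cos x + (1/5)sin x
(D + E_pi/2) E_alpha f = 2 - (67/15)cos x + (2/5)sin x
D (D + E_pi/2) E_alpha f = (2/5)cos x + (67/15)sin x

the result is g(x) = (2/5)cos x + (67/15)sin x


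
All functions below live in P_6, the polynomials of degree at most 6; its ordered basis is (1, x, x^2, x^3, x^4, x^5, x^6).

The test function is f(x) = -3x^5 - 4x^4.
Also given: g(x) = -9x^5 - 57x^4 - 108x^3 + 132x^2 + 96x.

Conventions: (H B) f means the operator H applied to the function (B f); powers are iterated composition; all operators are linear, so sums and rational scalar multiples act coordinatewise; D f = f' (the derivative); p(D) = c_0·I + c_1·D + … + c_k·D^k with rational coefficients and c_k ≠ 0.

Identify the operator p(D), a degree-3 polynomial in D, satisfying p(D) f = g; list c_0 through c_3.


D^0 f = -3x^5 - 4x^4
D^1 f = -15x^4 - 16x^3
D^2 f = -60x^3 - 48x^2
D^3 f = -180x^2 - 96x
matching coefficients of g against c_0 f + c_1 Df + … from the top degree down determines the c_i
solution: c_0 = 3, c_1 = 3, c_2 = 1, c_3 = -1

c_0 = 3, c_1 = 3, c_2 = 1, c_3 = -1


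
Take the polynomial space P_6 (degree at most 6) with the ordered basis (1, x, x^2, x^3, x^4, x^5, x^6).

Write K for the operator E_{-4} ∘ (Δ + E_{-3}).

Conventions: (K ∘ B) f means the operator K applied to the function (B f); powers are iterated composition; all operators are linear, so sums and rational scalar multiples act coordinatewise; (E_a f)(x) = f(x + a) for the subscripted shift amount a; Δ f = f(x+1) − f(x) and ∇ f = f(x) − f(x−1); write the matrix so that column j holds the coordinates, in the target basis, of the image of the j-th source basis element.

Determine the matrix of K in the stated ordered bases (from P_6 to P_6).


image of 1: 1
image of x: x - 6
image of x^2: x^2 - 12x + 42
image of x^3: x^3 - 18x^2 + 126x - 306
image of x^4: x^4 - 24x^3 + 252x^2 - 1224x + 2226
image of x^5: x^5 - 30x^4 + 420x^3 - 3060x^2 + 11130x - 16026
image of x^6: x^6 - 36x^5 + 630x^4 - 6120x^3 + 33390x^2 - 96156x + 114282
each image's coordinates form column j of the matrix

the matrix is [[1, -6, 42, -306, 2226, -16026, 114282]; [0, 1, -12, 126, -1224, 11130, -96156]; [0, 0, 1, -18, 252, -3060, 33390]; [0, 0, 0, 1, -24, 420, -6120]; [0, 0, 0, 0, 1, -30, 630]; [0, 0, 0, 0, 0, 1, -36]; [0, 0, 0, 0, 0, 0, 1]] (rows listed top to bottom)


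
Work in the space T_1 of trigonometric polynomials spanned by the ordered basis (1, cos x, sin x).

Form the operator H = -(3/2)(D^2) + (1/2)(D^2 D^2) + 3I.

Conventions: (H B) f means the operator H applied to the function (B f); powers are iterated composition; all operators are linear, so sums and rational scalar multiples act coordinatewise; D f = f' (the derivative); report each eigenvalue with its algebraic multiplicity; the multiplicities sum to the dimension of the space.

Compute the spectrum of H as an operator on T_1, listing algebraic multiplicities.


λ = 3 (multiplicity 1), λ = 5 (multiplicity 2)

image of 1: 3
image of cos x: 5cos x
image of sin x: 5sin x
the matrix is diagonal; its diagonal is (3, 5, 5)
for a triangular matrix the eigenvalues are the diagonal entries, with algebraic multiplicity their repetition count


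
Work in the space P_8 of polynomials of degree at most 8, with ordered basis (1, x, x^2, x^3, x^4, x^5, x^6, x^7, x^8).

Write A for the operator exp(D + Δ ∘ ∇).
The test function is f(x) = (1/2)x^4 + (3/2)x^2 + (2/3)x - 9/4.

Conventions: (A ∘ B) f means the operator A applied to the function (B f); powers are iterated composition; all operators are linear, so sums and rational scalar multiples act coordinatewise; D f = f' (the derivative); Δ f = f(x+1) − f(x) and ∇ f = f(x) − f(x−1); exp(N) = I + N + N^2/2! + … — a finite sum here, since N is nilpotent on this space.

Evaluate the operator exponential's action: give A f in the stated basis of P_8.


order-1 term: 2x^3 + 6x^2 + 3x + 14/3
order-2 term: 3x^2 + 12x + 15/2
order-3 term: 2x + 6
order-4 term: 1/2
the series for exp(D + Δ ∘ ∇) f terminates at order 4
exp(D + Δ ∘ ∇) f = (1/2)x^4 + 2x^3 + (21/2)x^2 + (53/3)x + 197/12

the image equals g(x) = (1/2)x^4 + 2x^3 + (21/2)x^2 + (53/3)x + 197/12


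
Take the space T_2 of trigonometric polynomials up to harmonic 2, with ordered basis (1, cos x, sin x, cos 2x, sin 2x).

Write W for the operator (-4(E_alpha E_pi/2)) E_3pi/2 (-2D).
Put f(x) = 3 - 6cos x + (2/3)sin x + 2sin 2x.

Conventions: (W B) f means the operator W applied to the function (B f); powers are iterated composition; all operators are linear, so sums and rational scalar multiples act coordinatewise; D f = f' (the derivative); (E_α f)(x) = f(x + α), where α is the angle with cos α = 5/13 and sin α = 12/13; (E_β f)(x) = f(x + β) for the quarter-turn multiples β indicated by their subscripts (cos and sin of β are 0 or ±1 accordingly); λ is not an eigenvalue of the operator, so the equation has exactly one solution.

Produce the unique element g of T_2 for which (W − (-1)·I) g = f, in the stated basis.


g(x) = 3 + (1414/1959)cos x - (886/1959)sin x + (224/2329)cos 2x - (206/2329)sin 2x

write g with unknown coordinates in the stated basis and equate coefficients in (W − (-1)·I) g = f
solving from the highest basis element down gives g = 3 + (1414/1959)cos x - (886/1959)sin x + (224/2329)cos 2x - (206/2329)sin 2x
check: W g = -(13168/1959)cos x + (2192/1959)sin x - (224/2329)cos 2x + (4864/2329)sin 2x
so W g − (-1)·g = 3 - 6cos x + (2/3)sin x + 2sin 2x = f ✓


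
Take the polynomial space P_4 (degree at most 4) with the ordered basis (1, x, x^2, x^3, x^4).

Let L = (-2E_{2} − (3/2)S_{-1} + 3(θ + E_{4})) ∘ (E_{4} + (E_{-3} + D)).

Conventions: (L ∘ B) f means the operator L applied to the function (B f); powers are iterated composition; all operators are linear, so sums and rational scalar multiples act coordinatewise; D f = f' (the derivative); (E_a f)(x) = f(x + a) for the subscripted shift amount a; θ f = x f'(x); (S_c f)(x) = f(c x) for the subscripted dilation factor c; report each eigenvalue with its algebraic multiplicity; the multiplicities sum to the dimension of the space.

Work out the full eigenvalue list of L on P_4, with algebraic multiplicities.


λ = -1 (multiplicity 1), λ = 11 (multiplicity 2), λ = 23 (multiplicity 2)

image of 1: -1
image of x: 11x + 15
image of x^2: 11x^2 + 54x + 199/2
image of x^3: 23x^3 + 81x^2 + (1497/2)x + 2347/2
image of x^4: 23x^4 + 156x^3 + 1497x^2 + 5582x + 19791/2
the matrix is upper triangular; its diagonal is (-1, 11, 11, 23, 23)
for a triangular matrix the eigenvalues are the diagonal entries, with algebraic multiplicity their repetition count


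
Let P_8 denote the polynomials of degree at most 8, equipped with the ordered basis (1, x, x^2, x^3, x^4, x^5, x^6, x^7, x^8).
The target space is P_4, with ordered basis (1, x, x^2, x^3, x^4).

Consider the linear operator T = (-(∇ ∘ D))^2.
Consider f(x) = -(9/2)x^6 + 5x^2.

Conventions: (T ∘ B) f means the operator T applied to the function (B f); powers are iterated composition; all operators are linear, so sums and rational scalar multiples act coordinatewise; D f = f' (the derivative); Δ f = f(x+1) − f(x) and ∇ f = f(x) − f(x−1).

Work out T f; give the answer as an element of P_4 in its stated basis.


g(x) = -1620x^2 + 3240x - 1890

D f = -27x^5 + 10x
∇ D f = -135x^4 + 270x^3 - 270x^2 + 135x - 17
(-(∇ ∘ D)) f = 135x^4 - 270x^3 + 270x^2 - 135x + 17
D (-(∇ ∘ D)) f = 540x^3 - 810x^2 + 540x - 135
∇ D (-(∇ ∘ D)) f = 1620x^2 - 3240x + 1890
(-(∇ ∘ D)) (-(∇ ∘ D)) f = -1620x^2 + 3240x - 1890


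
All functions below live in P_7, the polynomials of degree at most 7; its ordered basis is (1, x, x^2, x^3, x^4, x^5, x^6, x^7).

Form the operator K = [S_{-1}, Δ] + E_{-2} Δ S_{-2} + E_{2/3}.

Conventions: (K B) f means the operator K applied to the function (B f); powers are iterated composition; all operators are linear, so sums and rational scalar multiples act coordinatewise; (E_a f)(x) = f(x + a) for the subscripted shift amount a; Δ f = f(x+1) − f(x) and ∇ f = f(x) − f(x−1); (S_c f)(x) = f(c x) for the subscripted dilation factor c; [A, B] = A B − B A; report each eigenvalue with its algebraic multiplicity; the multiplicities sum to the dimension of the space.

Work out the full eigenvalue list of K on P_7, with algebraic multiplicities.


image of 1: 1
image of x: x + 2/3
image of x^2: x^2 + (16/3)x - 104/9
image of x^3: x^3 - 16x^2 + (220/3)x - 1450/27
image of x^4: x^4 + (176/3)x^3 - (856/3)x^2 + (11912/27)x - 19424/81
image of x^5: x^5 - (440/3)x^4 + (8680/9)x^3 - (59860/27)x^2 + (194480/81)x - 240538/243
image of x^6: x^6 + 376x^5 - (8620/3)x^4 + (241000/27)x^3 - (388720/27)x^2 + (963316/81)x - 2939264/729
image of x^7: x^7 - (2632/3)x^6 + (24220/3)x^5 - (844550/27)x^4 + (5443760/81)x^3 - (6745942/81)x^2 + (41151040/729)x - 35547370/2187
the matrix is upper triangular; its diagonal is (1, 1, 1, 1, 1, 1, 1, 1)
for a triangular matrix the eigenvalues are the diagonal entries, with algebraic multiplicity their repetition count

λ = 1 (multiplicity 8)


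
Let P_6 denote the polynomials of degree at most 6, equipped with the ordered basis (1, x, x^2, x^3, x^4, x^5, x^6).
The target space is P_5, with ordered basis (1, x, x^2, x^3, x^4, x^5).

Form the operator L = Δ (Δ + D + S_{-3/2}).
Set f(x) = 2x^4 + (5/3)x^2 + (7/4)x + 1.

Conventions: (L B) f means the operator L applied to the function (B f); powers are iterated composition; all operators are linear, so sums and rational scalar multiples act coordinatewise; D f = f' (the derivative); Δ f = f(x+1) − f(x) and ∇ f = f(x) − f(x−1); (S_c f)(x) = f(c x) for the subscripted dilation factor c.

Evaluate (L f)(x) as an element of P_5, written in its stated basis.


the image equals g(x) = (81/2)x^3 + (435/4)x^2 + 120x + 647/12

Δ f = 8x^3 + 12x^2 + (34/3)x + 65/12
D f = 8x^3 + (10/3)x + 7/4
S_{-3/2} f = (81/8)x^4 + (15/4)x^2 - (21/8)x + 1
(Δ + D + S_{-3/2}) f = (81/8)x^4 + 16x^3 + (63/4)x^2 + (289/24)x + 49/6
Δ (Δ + D + S_{-3/2}) f = (81/2)x^3 + (435/4)x^2 + 120x + 647/12


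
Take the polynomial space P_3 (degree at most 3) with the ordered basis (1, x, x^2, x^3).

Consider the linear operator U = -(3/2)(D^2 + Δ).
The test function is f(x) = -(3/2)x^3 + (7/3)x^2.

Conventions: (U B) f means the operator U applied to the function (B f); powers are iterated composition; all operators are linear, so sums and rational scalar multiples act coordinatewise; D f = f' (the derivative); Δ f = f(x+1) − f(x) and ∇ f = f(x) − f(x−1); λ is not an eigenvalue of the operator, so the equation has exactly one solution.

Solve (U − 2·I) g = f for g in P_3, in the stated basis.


write g with unknown coordinates in the stated basis and equate coefficients in (U − 2·I) g = f
solving from the highest basis element down gives g = (3/4)x^3 - (137/48)x^2 - (25/32)x + 825/128
check: U g = -(27/8)x^2 - (25/16)x + 825/64
so U g − 2·g = -(3/2)x^3 + (7/3)x^2 = f ✓

g(x) = (3/4)x^3 - (137/48)x^2 - (25/32)x + 825/128


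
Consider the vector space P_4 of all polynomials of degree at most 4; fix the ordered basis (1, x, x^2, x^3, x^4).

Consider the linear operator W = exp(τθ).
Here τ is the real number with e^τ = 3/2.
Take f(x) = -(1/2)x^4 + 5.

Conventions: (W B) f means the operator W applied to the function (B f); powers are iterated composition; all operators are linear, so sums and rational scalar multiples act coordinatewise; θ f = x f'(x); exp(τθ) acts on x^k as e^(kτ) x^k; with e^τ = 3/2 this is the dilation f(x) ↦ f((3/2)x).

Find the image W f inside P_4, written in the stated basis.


g(x) = -(81/32)x^4 + 5

exp(τθ) x^k = e^(kτ) x^k; with e^τ = 3/2 this sends x^k to (3/2)^k x^k
x^4 ↦ 81/16 x^4
applying this coordinatewise to f: exp(τθ) f = -(81/32)x^4 + 5


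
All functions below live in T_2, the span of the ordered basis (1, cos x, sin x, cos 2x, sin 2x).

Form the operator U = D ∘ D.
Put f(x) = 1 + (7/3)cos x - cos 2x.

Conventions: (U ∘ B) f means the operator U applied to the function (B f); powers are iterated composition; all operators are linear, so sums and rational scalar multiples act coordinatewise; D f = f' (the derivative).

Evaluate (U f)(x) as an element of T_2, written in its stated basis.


g(x) = -(7/3)cos x + 4cos 2x

D f = -(7/3)sin x + 2sin 2x
D D f = -(7/3)cos x + 4cos 2x


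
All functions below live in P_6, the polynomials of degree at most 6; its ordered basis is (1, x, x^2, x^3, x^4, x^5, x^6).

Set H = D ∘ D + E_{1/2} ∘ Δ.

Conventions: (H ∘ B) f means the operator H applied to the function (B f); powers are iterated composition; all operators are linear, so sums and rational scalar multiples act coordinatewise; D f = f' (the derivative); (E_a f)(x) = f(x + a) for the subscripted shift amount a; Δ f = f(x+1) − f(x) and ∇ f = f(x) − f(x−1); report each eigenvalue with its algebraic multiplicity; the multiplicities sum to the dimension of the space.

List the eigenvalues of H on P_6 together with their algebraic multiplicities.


λ = 0 (multiplicity 7)

image of 1: 0
image of x: 1
image of x^2: 2x + 4
image of x^3: 3x^2 + 12x + 13/4
image of x^4: 4x^3 + 24x^2 + 13x + 5
image of x^5: 5x^4 + 40x^3 + (65/2)x^2 + 25x + 121/16
image of x^6: 6x^5 + 60x^4 + 65x^3 + 75x^2 + (363/8)x + 91/8
the matrix is upper triangular; its diagonal is (0, 0, 0, 0, 0, 0, 0)
for a triangular matrix the eigenvalues are the diagonal entries, with algebraic multiplicity their repetition count


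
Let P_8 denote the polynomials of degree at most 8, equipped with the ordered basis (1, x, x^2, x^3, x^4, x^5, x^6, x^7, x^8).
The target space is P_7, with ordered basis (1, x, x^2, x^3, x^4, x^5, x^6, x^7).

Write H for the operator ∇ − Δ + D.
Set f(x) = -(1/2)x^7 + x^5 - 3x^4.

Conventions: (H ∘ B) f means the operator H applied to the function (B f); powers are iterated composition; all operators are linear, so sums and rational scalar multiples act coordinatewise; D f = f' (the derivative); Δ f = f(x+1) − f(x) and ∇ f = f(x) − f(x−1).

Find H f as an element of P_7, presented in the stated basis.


∇ f = -(7/2)x^6 + (21/2)x^5 - (25/2)x^4 - (9/2)x^3 + (35/2)x^2 - (27/2)x + 7/2
Δ f = -(7/2)x^6 - (21/2)x^5 - (25/2)x^4 - (39/2)x^3 - (37/2)x^2 - (21/2)x - 5/2
(-Δ) f = (7/2)x^6 + (21/2)x^5 + (25/2)x^4 + (39/2)x^3 + (37/2)x^2 + (21/2)x + 5/2
D f = -(7/2)x^6 + 5x^4 - 12x^3
(∇ − Δ + D) f = -(7/2)x^6 + 21x^5 + 5x^4 + 3x^3 + 36x^2 - 3x + 6

g(x) = -(7/2)x^6 + 21x^5 + 5x^4 + 3x^3 + 36x^2 - 3x + 6


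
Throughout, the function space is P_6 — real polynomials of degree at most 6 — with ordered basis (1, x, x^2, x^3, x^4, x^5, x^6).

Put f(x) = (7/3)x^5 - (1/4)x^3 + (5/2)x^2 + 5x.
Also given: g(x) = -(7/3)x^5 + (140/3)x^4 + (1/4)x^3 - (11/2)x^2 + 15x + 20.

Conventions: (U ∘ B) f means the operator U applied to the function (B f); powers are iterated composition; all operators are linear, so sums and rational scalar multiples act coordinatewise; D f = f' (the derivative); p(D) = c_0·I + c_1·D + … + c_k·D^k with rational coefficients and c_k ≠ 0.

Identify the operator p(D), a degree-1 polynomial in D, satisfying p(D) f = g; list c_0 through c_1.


D^0 f = (7/3)x^5 - (1/4)x^3 + (5/2)x^2 + 5x
D^1 f = (35/3)x^4 - (3/4)x^2 + 5x + 5
matching coefficients of g against c_0 f + c_1 Df + … from the top degree down determines the c_i
solution: c_0 = -1, c_1 = 4

p(D) = -I + 4·D, i.e. c_0 = -1, c_1 = 4


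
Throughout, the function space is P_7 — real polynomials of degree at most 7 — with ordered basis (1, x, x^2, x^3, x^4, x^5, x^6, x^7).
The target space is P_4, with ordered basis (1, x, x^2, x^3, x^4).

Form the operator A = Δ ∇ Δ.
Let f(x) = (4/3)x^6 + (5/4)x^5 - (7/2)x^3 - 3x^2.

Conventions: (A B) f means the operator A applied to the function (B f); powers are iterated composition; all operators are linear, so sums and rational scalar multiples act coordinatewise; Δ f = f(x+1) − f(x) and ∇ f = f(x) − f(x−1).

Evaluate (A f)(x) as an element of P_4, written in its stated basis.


the result is g(x) = 160x^3 + 315x^2 + 315x + 193/2

Δ f = 8x^5 + (105/4)x^4 + (235/6)x^3 + 22x^2 - (9/4)x - 47/12
∇ Δ f = 40x^4 + 25x^3 + 40x^2 - (17/2)x - 10/3
Δ ∇ Δ f = 160x^3 + 315x^2 + 315x + 193/2


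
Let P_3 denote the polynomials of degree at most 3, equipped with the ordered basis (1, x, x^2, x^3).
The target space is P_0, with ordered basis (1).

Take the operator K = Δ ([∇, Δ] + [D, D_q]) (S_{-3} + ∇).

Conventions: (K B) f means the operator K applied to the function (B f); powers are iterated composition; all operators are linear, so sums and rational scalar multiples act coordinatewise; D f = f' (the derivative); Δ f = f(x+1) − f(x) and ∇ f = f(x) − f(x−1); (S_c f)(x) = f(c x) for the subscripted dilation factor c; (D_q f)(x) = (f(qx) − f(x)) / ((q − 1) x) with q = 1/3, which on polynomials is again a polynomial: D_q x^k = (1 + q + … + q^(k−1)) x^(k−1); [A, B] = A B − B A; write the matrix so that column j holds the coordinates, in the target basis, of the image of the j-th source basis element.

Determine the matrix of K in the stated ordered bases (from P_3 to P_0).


image of 1: 0
image of x: 0
image of x^2: 0
image of x^3: 30
each image's coordinates form column j of the matrix

the matrix is [[0, 0, 0, 30]] (rows listed top to bottom)


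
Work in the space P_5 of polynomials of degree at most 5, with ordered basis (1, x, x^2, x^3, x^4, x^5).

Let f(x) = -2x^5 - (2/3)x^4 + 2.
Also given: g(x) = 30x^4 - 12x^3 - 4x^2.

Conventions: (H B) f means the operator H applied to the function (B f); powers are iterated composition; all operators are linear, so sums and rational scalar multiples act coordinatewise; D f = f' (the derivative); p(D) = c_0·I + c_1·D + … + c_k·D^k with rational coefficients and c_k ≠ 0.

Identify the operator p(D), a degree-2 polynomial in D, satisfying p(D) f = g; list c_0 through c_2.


p(D) = -3·D + (1/2)·D^2, i.e. c_0 = 0, c_1 = -3, c_2 = 1/2

D^0 f = -2x^5 - (2/3)x^4 + 2
D^1 f = -10x^4 - (8/3)x^3
D^2 f = -40x^3 - 8x^2
matching coefficients of g against c_0 f + c_1 Df + … from the top degree down determines the c_i
solution: c_0 = 0, c_1 = -3, c_2 = 1/2


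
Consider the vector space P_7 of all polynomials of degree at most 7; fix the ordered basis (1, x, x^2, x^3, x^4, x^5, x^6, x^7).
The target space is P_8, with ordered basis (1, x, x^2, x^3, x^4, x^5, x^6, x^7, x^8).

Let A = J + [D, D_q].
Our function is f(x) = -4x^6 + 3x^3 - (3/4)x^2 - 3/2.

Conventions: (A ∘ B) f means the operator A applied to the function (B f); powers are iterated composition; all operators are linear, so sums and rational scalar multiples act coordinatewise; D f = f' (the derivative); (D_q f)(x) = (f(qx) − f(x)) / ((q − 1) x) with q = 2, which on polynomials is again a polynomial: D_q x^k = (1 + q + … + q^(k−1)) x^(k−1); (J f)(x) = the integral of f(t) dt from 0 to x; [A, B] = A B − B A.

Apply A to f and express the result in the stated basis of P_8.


J f = -(4/7)x^7 + (3/4)x^4 - (1/4)x^3 - (3/2)x
D_q f = -252x^5 + 21x^2 - (9/4)x
D D_q f = -1260x^4 + 42x - 9/4
D f = -24x^5 + 9x^2 - (3/2)x
D_q D f = -744x^4 + 27x - 3/2
[D, D_q] f = -516x^4 + 15x - 3/4
(J + [D, D_q]) f = -(4/7)x^7 - (2061/4)x^4 - (1/4)x^3 + (27/2)x - 3/4

g(x) = -(4/7)x^7 - (2061/4)x^4 - (1/4)x^3 + (27/2)x - 3/4


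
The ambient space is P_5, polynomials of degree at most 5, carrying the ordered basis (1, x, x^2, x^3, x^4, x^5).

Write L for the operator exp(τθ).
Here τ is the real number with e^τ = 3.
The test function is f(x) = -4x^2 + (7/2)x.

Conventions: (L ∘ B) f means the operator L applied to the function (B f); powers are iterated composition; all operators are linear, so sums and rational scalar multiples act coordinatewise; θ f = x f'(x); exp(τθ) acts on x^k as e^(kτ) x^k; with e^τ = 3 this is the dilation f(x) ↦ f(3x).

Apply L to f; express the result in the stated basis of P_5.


the image equals g(x) = -36x^2 + (21/2)x

exp(τθ) x^k = e^(kτ) x^k; with e^τ = 3 this sends x^k to 3^k x^k
x ↦ 3 x
x^2 ↦ 9 x^2
applying this coordinatewise to f: exp(τθ) f = -36x^2 + (21/2)x


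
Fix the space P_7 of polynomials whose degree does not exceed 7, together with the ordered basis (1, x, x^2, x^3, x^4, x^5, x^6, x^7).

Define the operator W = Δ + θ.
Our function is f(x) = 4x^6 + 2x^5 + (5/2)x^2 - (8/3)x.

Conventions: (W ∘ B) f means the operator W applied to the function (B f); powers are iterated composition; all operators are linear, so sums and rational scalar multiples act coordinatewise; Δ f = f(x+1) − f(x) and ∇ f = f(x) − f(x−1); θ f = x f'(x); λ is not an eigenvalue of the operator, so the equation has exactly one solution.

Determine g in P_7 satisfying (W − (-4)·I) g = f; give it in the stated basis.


write g with unknown coordinates in the stated basis and equate coefficients in (W − (-4)·I) g = f
solving from the highest basis element down gives g = (2/5)x^6 - (2/45)x^5 - (13/18)x^4 - (2/3)x^3 + (59/108)x^2 - (283/1350)x + 209/1200
check: W g = (12/5)x^6 + (98/45)x^5 + (26/9)x^4 + (8/3)x^3 + (17/54)x^2 - (1234/675)x - 209/300
so W g − (-4)·g = 4x^6 + 2x^5 + (5/2)x^2 - (8/3)x = f ✓

g(x) = (2/5)x^6 - (2/45)x^5 - (13/18)x^4 - (2/3)x^3 + (59/108)x^2 - (283/1350)x + 209/1200


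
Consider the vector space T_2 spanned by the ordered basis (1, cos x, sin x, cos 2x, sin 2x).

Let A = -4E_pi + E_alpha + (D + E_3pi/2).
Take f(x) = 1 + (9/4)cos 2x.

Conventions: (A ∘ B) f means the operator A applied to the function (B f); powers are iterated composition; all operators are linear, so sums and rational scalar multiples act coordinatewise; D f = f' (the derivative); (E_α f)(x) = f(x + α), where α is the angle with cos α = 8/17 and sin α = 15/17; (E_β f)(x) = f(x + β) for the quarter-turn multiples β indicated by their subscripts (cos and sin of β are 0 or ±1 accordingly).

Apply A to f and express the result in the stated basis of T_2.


the image equals g(x) = -2 - (7227/578)cos 2x - (3681/578)sin 2x

E_pi f = 1 + (9/4)cos 2x
(-4E_pi) f = -4 - 9cos 2x
E_alpha f = 1 - (1449/1156)cos 2x - (540/289)sin 2x
D f = -(9/2)sin 2x
E_3pi/2 f = 1 - (9/4)cos 2x
(D + E_3pi/2) f = 1 - (9/4)cos 2x - (9/2)sin 2x
(-4E_pi + E_alpha + (D + E_3pi/2)) f = -2 - (7227/578)cos 2x - (3681/578)sin 2x


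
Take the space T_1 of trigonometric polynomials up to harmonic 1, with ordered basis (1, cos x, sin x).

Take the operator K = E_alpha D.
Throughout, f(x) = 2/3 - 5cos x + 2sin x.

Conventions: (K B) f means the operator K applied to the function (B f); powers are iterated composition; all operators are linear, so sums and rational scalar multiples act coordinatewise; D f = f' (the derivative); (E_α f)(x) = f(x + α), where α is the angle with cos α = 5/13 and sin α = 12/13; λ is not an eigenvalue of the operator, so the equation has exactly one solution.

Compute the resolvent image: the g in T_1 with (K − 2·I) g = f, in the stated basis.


write g with unknown coordinates in the stated basis and equate coefficients in (K − 2·I) g = f
solving from the highest basis element down gives g = -1/3 + (180/113)cos x - (101/113)sin x
check: K g = -(205/113)cos x + (24/113)sin x
so K g − 2·g = 2/3 - 5cos x + 2sin x = f ✓

the result is g(x) = -1/3 + (180/113)cos x - (101/113)sin x


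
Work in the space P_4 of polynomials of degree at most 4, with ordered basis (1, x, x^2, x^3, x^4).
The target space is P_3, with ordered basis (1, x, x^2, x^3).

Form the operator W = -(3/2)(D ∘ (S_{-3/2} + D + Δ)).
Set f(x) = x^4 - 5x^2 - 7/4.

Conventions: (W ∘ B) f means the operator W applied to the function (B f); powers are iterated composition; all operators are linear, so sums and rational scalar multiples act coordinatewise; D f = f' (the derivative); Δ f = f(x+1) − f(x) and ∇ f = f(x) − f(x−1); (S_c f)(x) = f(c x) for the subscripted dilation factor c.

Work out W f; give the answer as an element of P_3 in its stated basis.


S_{-3/2} f = (81/16)x^4 - (45/4)x^2 - 7/4
D f = 4x^3 - 10x
Δ f = 4x^3 + 6x^2 - 6x - 4
(S_{-3/2} + D + Δ) f = (81/16)x^4 + 8x^3 - (21/4)x^2 - 16x - 23/4
D (S_{-3/2} + D + Δ) f = (81/4)x^3 + 24x^2 - (21/2)x - 16
(-(3/2)(D ∘ (S_{-3/2} + D + Δ))) f = -(243/8)x^3 - 36x^2 + (63/4)x + 24

g(x) = -(243/8)x^3 - 36x^2 + (63/4)x + 24


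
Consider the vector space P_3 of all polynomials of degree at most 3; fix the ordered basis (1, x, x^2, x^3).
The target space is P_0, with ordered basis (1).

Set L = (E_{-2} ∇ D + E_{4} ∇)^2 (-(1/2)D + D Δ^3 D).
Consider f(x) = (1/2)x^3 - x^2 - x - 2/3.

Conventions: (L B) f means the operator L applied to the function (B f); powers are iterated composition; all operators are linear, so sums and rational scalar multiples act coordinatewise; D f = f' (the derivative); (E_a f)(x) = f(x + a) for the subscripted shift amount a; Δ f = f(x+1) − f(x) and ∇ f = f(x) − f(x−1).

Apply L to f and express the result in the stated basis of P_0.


g(x) = -3/2

D f = (3/2)x^2 - 2x - 1
(-(1/2)D) f = -(3/4)x^2 + x + 1/2
D f = (3/2)x^2 - 2x - 1
Δ D f = 3x - 1/2
Δ Δ D f = 3
Δ Δ Δ D f = 0
D Δ^3 D f = 0
(-(1/2)D + D Δ^3 D) f = -(3/4)x^2 + x + 1/2
D (-(1/2)D + D Δ^3 D) f = -(3/2)x + 1
∇ D (-(1/2)D + D Δ^3 D) f = -3/2
E_{-2} ∇ D (-(1/2)D + D Δ^3 D) f = -3/2
∇ (-(1/2)D + D Δ^3 D) f = -(3/2)x + 7/4
E_{4} ∇ (-(1/2)D + D Δ^3 D) f = -(3/2)x - 17/4
(E_{-2} ∇ D + E_{4} ∇) (-(1/2)D + D Δ^3 D) f = -(3/2)x - 23/4
D (E_{-2} ∇ D + E_{4} ∇) (-(1/2)D + D Δ^3 D) f = -3/2
∇ D (E_{-2} ∇ D + E_{4} ∇) (-(1/2)D + D Δ^3 D) f = 0
E_{-2} ∇ D (E_{-2} ∇ D + E_{4} ∇) (-(1/2)D + D Δ^3 D) f = 0
∇ (E_{-2} ∇ D + E_{4} ∇) (-(1/2)D + D Δ^3 D) f = -3/2
E_{4} ∇ (E_{-2} ∇ D + E_{4} ∇) (-(1/2)D + D Δ^3 D) f = -3/2
(E_{-2} ∇ D + E_{4} ∇) (E_{-2} ∇ D + E_{4} ∇) (-(1/2)D + D Δ^3 D) f = -3/2


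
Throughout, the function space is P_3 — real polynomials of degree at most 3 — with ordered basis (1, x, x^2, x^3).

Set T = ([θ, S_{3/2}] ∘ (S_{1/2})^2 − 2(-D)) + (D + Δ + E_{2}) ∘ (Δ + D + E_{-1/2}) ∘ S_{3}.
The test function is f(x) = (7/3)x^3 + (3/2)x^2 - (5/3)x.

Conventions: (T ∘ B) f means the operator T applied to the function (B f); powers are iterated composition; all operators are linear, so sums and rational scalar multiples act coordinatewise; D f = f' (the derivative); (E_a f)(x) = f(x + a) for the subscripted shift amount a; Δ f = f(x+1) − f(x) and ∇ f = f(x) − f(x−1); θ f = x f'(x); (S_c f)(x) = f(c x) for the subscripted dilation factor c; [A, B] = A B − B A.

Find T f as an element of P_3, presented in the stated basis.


S_{1/2} f = (7/24)x^3 + (3/8)x^2 - (5/6)x
S_{1/2} S_{1/2} f = (7/192)x^3 + (3/32)x^2 - (5/12)x
S_{3/2} (S_{1/2})^2 f = (63/512)x^3 + (27/128)x^2 - (5/8)x
θ S_{3/2} (S_{1/2})^2 f = (189/512)x^3 + (27/64)x^2 - (5/8)x
θ (S_{1/2})^2 f = (7/64)x^3 + (3/16)x^2 - (5/12)x
S_{3/2} θ (S_{1/2})^2 f = (189/512)x^3 + (27/64)x^2 - (5/8)x
[θ, S_{3/2}] (S_{1/2})^2 f = 0
D f = 7x^2 + 3x - 5/3
(-D) f = -7x^2 - 3x + 5/3
(-2(-D)) f = 14x^2 + 6x - 10/3
([θ, S_{3/2}] ∘ (S_{1/2})^2 − 2(-D)) f = 14x^2 + 6x - 10/3
S_{3} f = 63x^3 + (27/2)x^2 - 5x
Δ S_{3} f = 189x^2 + 216x + 143/2
D S_{3} f = 189x^2 + 27x - 5
E_{-1/2} S_{3} f = 63x^3 - 81x^2 + (115/4)x - 2
(Δ + D + E_{-1/2}) S_{3} f = 63x^3 + 297x^2 + (1087/4)x + 129/2
D (Δ + D + E_{-1/2}) S_{3} f = 189x^2 + 594x + 1087/4
Δ (Δ + D + E_{-1/2}) S_{3} f = 189x^2 + 783x + 2527/4
E_{2} (Δ + D + E_{-1/2}) S_{3} f = 63x^3 + 675x^2 + (8863/4)x + 2300
(D + Δ + E_{2}) (Δ + D + E_{-1/2}) S_{3} f = 63x^3 + 1053x^2 + (14371/4)x + 6407/2
(([θ, S_{3/2}] ∘ (S_{1/2})^2 − 2(-D)) + (D + Δ + E_{2}) ∘ (Δ + D + E_{-1/2}) ∘ S_{3}) f = 63x^3 + 1067x^2 + (14395/4)x + 19201/6

the image equals g(x) = 63x^3 + 1067x^2 + (14395/4)x + 19201/6


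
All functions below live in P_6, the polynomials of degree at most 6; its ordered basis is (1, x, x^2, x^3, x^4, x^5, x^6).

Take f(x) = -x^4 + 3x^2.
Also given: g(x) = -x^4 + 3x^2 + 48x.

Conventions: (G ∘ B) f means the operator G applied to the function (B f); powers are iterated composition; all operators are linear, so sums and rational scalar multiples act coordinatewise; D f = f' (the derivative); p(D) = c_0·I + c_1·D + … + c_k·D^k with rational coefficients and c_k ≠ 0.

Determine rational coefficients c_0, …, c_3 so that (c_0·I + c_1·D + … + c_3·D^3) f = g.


p(D) = I − 2·D^3, i.e. c_0 = 1, c_1 = 0, c_2 = 0, c_3 = -2

D^0 f = -x^4 + 3x^2
D^1 f = -4x^3 + 6x
D^2 f = -12x^2 + 6
D^3 f = -24x
matching coefficients of g against c_0 f + c_1 Df + … from the top degree down determines the c_i
solution: c_0 = 1, c_1 = 0, c_2 = 0, c_3 = -2


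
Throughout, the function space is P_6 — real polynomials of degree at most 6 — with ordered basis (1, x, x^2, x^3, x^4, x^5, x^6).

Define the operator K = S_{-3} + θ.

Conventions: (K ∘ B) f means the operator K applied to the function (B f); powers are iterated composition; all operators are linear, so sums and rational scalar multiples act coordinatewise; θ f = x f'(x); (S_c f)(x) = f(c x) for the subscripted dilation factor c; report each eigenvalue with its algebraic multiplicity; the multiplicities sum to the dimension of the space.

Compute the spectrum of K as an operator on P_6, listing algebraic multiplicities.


image of 1: 1
image of x: -2x
image of x^2: 11x^2
image of x^3: -24x^3
image of x^4: 85x^4
image of x^5: -238x^5
image of x^6: 735x^6
the matrix is upper triangular; its diagonal is (1, -2, 11, -24, 85, -238, 735)
for a triangular matrix the eigenvalues are the diagonal entries, with algebraic multiplicity their repetition count

λ = -238 (multiplicity 1), λ = -24 (multiplicity 1), λ = -2 (multiplicity 1), λ = 1 (multiplicity 1), λ = 11 (multiplicity 1), λ = 85 (multiplicity 1), λ = 735 (multiplicity 1)


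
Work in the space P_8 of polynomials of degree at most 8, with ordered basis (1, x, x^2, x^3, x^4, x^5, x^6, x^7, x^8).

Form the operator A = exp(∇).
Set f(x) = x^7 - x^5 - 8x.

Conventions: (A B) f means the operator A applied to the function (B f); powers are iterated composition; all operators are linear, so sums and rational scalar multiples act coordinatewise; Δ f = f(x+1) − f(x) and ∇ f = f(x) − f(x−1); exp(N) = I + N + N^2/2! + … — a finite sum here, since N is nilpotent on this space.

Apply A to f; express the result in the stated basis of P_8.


the result is g(x) = x^7 + 7x^6 - x^5 - 40x^4 + 35x^3 + 52x^2 - 76x - 1

order-1 term: 7x^6 - 21x^5 + 30x^4 - 25x^3 + 11x^2 - 2x - 8
order-2 term: 21x^5 - 105x^4 + 235x^3 - 285x^2 + 182x - 48
order-3 term: 35x^4 - 210x^3 + 515x^2 - 600x + 276
order-4 term: 35x^3 - 210x^2 + 450x - 340
order-5 term: 21x^2 - 105x + 139
order-6 term: 7x - 21
order-7 term: 1
the series for exp(∇) f terminates at order 7
exp(∇) f = x^7 + 7x^6 - x^5 - 40x^4 + 35x^3 + 52x^2 - 76x - 1


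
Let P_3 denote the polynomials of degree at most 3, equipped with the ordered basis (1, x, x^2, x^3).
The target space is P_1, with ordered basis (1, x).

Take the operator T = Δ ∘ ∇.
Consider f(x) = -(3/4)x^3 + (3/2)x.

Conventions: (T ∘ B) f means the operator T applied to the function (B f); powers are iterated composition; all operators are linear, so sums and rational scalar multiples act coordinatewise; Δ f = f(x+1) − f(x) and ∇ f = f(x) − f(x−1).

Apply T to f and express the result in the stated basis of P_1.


∇ f = -(9/4)x^2 + (9/4)x + 3/4
Δ ∇ f = -(9/2)x

the result is g(x) = -(9/2)x


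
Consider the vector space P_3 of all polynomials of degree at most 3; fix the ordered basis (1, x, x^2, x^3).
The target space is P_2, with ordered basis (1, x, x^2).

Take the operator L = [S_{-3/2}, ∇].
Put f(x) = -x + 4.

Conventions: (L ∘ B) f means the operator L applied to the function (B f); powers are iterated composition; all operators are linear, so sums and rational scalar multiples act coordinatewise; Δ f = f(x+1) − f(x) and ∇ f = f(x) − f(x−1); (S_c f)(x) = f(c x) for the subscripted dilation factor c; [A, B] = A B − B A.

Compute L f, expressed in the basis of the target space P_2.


the image equals g(x) = -5/2

∇ f = -1
S_{-3/2} ∇ f = -1
S_{-3/2} f = (3/2)x + 4
∇ S_{-3/2} f = 3/2
[S_{-3/2}, ∇] f = -5/2
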